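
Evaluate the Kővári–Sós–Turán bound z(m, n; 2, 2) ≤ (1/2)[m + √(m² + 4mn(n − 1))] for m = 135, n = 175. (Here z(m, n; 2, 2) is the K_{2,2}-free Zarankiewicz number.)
z(135, 175; 2, 2) ≤ (1/2)[135 + √(135² + 4·135·175·174)] = (1/2)[135 + √16461225] = 2096.1218

Kővári–Sós–Turán: let r_1, ..., r_135 be the row sums and z = Σ r_i the total number of 1s. Each pair of columns can share at most one row with both entries 1 (else a 2×2 all-ones block appears), so Σ_i C(r_i, 2) ≤ C(175, 2) = 15225. By convexity Σ_i C(r_i, 2) ≥ 135·C(z/135, 2) = z(z − 135)/(2·135), giving z² − 135z − 135·175·174 ≤ 0 and hence z ≤ (1/2)[135 + √(18225 + 4·4110750)] = (1/2)[135 + √16461225] ≈ (1/2)(135 + 4057.2435) = 2096.1218.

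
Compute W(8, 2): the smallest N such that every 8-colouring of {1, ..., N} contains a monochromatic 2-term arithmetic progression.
W(8, 2) = 8 + 1 = 9

A 2-term AP is any pair of integers, so a monochromatic 2-AP exists iff some colour is used at least twice. With 8 colours, the colouring i ↦ i on {1, ..., 8} uses each colour once, avoiding any monochromatic pair, so W(8, 2) > 8. For {1, ..., 9}, pigeonhole forces two integers of the same colour, which form a monochromatic 2-AP. Hence W(8, 2) = 9.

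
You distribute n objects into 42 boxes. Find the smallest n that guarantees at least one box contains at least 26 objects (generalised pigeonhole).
n = (26 − 1)·42 + 1 = 1051

By the generalised pigeonhole principle, to guarantee some box contains ≥ r objects we need more than (r − 1) · k objects total. Threshold: n = (r − 1) · k + 1. With r = 26 and k = 42: n = 25 · 42 + 1 = 1050 + 1 = 1051. For n = 1050 = 25 · 42, we can put exactly 25 objects in every box, avoiding 26 in any single one — so 1051 is tight.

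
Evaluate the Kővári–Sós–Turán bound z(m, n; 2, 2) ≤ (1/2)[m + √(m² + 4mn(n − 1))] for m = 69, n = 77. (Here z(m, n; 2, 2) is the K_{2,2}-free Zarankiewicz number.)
z(69, 77; 2, 2) ≤ (1/2)[69 + √(69² + 4·69·77·76)] = (1/2)[69 + √1619913] = 670.879

Kővári–Sós–Turán: let r_1, ..., r_69 be the row sums and z = Σ r_i the total number of 1s. Each pair of columns can share at most one row with both entries 1 (else a 2×2 all-ones block appears), so Σ_i C(r_i, 2) ≤ C(77, 2) = 2926. By convexity Σ_i C(r_i, 2) ≥ 69·C(z/69, 2) = z(z − 69)/(2·69), giving z² − 69z − 69·77·76 ≤ 0 and hence z ≤ (1/2)[69 + √(4761 + 4·403788)] = (1/2)[69 + √1619913] ≈ (1/2)(69 + 1272.758) = 670.879.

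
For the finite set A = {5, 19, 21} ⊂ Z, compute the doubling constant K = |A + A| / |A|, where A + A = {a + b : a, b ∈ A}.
K = |A + A| / |A| = 6/3 = 2

Enumerate A + A = {a + b : a, b ∈ A}. With |A| = 3, there are |A|^2 = 9 ordered sum pairs; collecting distinct values, A + A = {10, 24, 26, 38, 40, 42}, so |A + A| = 6. Thus K = 6/3 = 2. For comparison, the minimum possible |A + A| over all 3-element sets is 2·3 − 1 = 5 (so min K = 5/3), attained only by arithmetic progressions.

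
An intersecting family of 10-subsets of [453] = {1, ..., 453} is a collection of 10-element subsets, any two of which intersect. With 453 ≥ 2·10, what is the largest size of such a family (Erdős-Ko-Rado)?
max |F| = C(452, 9) = 2002968759113405600

The Erdős-Ko-Rado theorem states: for n ≥ 2k, an intersecting family of k-subsets of an n-element set has size at most C(n − 1, k − 1), with equality for 'star' families {A ⊆ [n] : |A| = k, i ∈ A} (fix an element i). For n = 453, k = 10: C(452, 9) = 2002968759113405600.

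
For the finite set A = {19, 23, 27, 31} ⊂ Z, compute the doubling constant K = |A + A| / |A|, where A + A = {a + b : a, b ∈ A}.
K = |A + A| / |A| = 7/4

Enumerate A + A = {a + b : a, b ∈ A}. With |A| = 4, there are |A|^2 = 16 ordered sum pairs; collecting distinct values, A + A = {38, 42, 46, 50, 54, 58, 62}, so |A + A| = 7. Thus K = 7/4. Here |A + A| = 2|A| − 1 = 7, the minimum possible — so K = 7/4 is minimal, which holds iff A is an arithmetic progression.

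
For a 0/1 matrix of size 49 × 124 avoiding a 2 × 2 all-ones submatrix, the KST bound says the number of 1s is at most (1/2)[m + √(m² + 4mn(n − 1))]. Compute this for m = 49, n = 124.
z(49, 124; 2, 2) ≤ (1/2)[49 + √(49² + 4·49·124·123)] = (1/2)[49 + √2991793] = 889.34

Kővári–Sós–Turán: let r_1, ..., r_49 be the row sums and z = Σ r_i the total number of 1s. Each pair of columns can share at most one row with both entries 1 (else a 2×2 all-ones block appears), so Σ_i C(r_i, 2) ≤ C(124, 2) = 7626. By convexity Σ_i C(r_i, 2) ≥ 49·C(z/49, 2) = z(z − 49)/(2·49), giving z² − 49z − 49·124·123 ≤ 0 and hence z ≤ (1/2)[49 + √(2401 + 4·747348)] = (1/2)[49 + √2991793] ≈ (1/2)(49 + 1729.68) = 889.34.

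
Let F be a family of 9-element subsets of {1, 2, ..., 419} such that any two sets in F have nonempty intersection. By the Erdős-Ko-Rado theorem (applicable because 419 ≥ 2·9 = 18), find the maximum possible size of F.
max |F| = C(418, 8) = 21608403021078588

The Erdős-Ko-Rado theorem states: for n ≥ 2k, an intersecting family of k-subsets of an n-element set has size at most C(n − 1, k − 1), with equality for 'star' families {A ⊆ [n] : |A| = k, i ∈ A} (fix an element i). For n = 419, k = 9: C(418, 8) = 21608403021078588.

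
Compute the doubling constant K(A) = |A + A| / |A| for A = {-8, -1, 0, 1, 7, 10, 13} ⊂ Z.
K = |A + A| / |A| = 23/7

Enumerate A + A = {a + b : a, b ∈ A}. With |A| = 7, there are |A|^2 = 49 ordered sum pairs; collecting distinct values, A + A = {-16, -9, -8, -7, -2, -1, 0, 1, 2, 5, 6, 7, 8, 9, 10, 11, 12, 13, 14, 17, 20, 23, 26}, so |A + A| = 23. Thus K = 23/7. For comparison, the minimum possible |A + A| over all 7-element sets is 2·7 − 1 = 13 (so min K = 13/7), attained only by arithmetic progressions.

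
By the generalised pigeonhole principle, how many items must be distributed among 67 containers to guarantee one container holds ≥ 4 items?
n = (4 − 1)·67 + 1 = 202

By the generalised pigeonhole principle, to guarantee some box contains ≥ r objects we need more than (r − 1) · k objects total. Threshold: n = (r − 1) · k + 1. With r = 4 and k = 67: n = 3 · 67 + 1 = 201 + 1 = 202. For n = 201 = 3 · 67, we can put exactly 3 objects in every box, avoiding 4 in any single one — so 202 is tight.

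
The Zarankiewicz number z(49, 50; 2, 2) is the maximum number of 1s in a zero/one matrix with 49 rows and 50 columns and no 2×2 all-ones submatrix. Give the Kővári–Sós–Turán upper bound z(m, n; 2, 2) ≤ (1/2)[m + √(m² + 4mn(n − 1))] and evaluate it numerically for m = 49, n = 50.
z(49, 50; 2, 2) ≤ (1/2)[49 + √(49² + 4·49·50·49)] = (1/2)[49 + √482601] = 371.8474

Kővári–Sós–Turán: let r_1, ..., r_49 be the row sums and z = Σ r_i the total number of 1s. Each pair of columns can share at most one row with both entries 1 (else a 2×2 all-ones block appears), so Σ_i C(r_i, 2) ≤ C(50, 2) = 1225. By convexity Σ_i C(r_i, 2) ≥ 49·C(z/49, 2) = z(z − 49)/(2·49), giving z² − 49z − 49·50·49 ≤ 0 and hence z ≤ (1/2)[49 + √(2401 + 4·120050)] = (1/2)[49 + √482601] ≈ (1/2)(49 + 694.6949) = 371.8474.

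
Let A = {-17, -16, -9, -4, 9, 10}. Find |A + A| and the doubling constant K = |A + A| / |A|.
K = |A + A| / |A| = 19/6

Enumerate A + A = {a + b : a, b ∈ A}. With |A| = 6, there are |A|^2 = 36 ordered sum pairs; collecting distinct values, A + A = {-34, -33, -32, -26, -25, -21, -20, -18, -13, -8, -7, -6, 0, 1, 5, 6, 18, 19, 20}, so |A + A| = 19. Thus K = 19/6. For comparison, the minimum possible |A + A| over all 6-element sets is 2·6 − 1 = 11 (so min K = 11/6), attained only by arithmetic progressions.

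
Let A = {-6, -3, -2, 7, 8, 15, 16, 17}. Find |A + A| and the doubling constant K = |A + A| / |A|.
K = |A + A| / |A| = 28/8 = 7/2

Enumerate A + A = {a + b : a, b ∈ A}. With |A| = 8, there are |A|^2 = 64 ordered sum pairs; collecting distinct values, A + A = {-12, -9, -8, -6, -5, -4, 1, 2, 4, 5, 6, 9, 10, 11, 12, 13, 14, 15, 16, 22, 23, 24, 25, 30, 31, 32, 33, 34}, so |A + A| = 28. Thus K = 28/8 = 7/2. For comparison, the minimum possible |A + A| over all 8-element sets is 2·8 − 1 = 15 (so min K = 15/8), attained only by arithmetic progressions.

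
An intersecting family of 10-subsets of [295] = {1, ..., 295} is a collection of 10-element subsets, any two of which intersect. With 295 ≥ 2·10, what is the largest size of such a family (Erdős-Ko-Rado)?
max |F| = C(294, 9) = 39963546001186808

Erdős-Ko-Rado (1961): when n ≥ 2k, max |F| = C(n−1, k−1). The bound is attained by the star {A : i ∈ A} for any fixed i ∈ [n]. Here C(295−1, 10−1) = C(294, 9) = 39963546001186808.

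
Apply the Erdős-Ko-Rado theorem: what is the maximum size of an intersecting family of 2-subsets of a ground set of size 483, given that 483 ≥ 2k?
max |F| = C(482, 1) = 482

The Erdős-Ko-Rado theorem states: for n ≥ 2k, an intersecting family of k-subsets of an n-element set has size at most C(n − 1, k − 1), with equality for 'star' families {A ⊆ [n] : |A| = k, i ∈ A} (fix an element i). For n = 483, k = 2: C(482, 1) = 482.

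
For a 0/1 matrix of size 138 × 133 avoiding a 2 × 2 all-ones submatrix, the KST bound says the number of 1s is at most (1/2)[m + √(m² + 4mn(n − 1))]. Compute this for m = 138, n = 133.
z(138, 133; 2, 2) ≤ (1/2)[138 + √(138² + 4·138·133·132)] = (1/2)[138 + √9709956] = 1627.0401

Kővári–Sós–Turán: let r_1, ..., r_138 be the row sums and z = Σ r_i the total number of 1s. Each pair of columns can share at most one row with both entries 1 (else a 2×2 all-ones block appears), so Σ_i C(r_i, 2) ≤ C(133, 2) = 8778. By convexity Σ_i C(r_i, 2) ≥ 138·C(z/138, 2) = z(z − 138)/(2·138), giving z² − 138z − 138·133·132 ≤ 0 and hence z ≤ (1/2)[138 + √(19044 + 4·2422728)] = (1/2)[138 + √9709956] ≈ (1/2)(138 + 3116.0802) = 1627.0401.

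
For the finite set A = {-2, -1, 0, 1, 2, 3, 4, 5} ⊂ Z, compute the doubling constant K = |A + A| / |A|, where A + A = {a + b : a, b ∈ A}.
K = |A + A| / |A| = 15/8

Enumerate A + A = {a + b : a, b ∈ A}. With |A| = 8, there are |A|^2 = 64 ordered sum pairs; collecting distinct values, A + A = {-4, -3, -2, -1, 0, 1, 2, 3, 4, 5, 6, 7, 8, 9, 10}, so |A + A| = 15. Thus K = 15/8. Here |A + A| = 2|A| − 1 = 15, the minimum possible — so K = 15/8 is minimal, which holds iff A is an arithmetic progression.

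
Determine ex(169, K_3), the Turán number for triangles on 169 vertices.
ex(169, K_3) = ⌊169^2/4⌋ = 7140

Mantel (1907): a triangle-free graph on n vertices has at most ⌊n^2/4⌋ edges, with equality for the complete bipartite graph K_{⌊n/2⌋, ⌈n/2⌉}. For n = 169: ⌊169^2/4⌋ = ⌊28561/4⌋ = 7140. The extremal graph is K_{84, 85}, which has 84·85 = 7140 edges.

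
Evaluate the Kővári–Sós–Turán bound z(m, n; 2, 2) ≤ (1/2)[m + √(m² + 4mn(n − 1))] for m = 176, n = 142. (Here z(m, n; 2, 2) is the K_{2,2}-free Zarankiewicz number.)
z(176, 142; 2, 2) ≤ (1/2)[176 + √(176² + 4·176·142·141)] = (1/2)[176 + √14126464] = 1967.2594

Kővári–Sós–Turán: let r_1, ..., r_176 be the row sums and z = Σ r_i the total number of 1s. Each pair of columns can share at most one row with both entries 1 (else a 2×2 all-ones block appears), so Σ_i C(r_i, 2) ≤ C(142, 2) = 10011. By convexity Σ_i C(r_i, 2) ≥ 176·C(z/176, 2) = z(z − 176)/(2·176), giving z² − 176z − 176·142·141 ≤ 0 and hence z ≤ (1/2)[176 + √(30976 + 4·3523872)] = (1/2)[176 + √14126464] ≈ (1/2)(176 + 3758.5189) = 1967.2594.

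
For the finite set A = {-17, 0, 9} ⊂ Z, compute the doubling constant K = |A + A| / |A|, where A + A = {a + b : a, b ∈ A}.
K = |A + A| / |A| = 6/3 = 2

Enumerate A + A = {a + b : a, b ∈ A}. With |A| = 3, there are |A|^2 = 9 ordered sum pairs; collecting distinct values, A + A = {-34, -17, -8, 0, 9, 18}, so |A + A| = 6. Thus K = 6/3 = 2. For comparison, the minimum possible |A + A| over all 3-element sets is 2·3 − 1 = 5 (so min K = 5/3), attained only by arithmetic progressions.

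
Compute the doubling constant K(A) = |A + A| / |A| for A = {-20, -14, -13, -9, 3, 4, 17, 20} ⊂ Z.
K = |A + A| / |A| = 32/8 = 4

Enumerate A + A = {a + b : a, b ∈ A}. With |A| = 8, there are |A|^2 = 64 ordered sum pairs; collecting distinct values, A + A = {-40, -34, -33, -29, -28, -27, -26, -23, -22, -18, -17, -16, -11, -10, -9, -6, -5, -3, 0, 3, 4, 6, 7, 8, 11, 20, 21, 23, 24, 34, 37, 40}, so |A + A| = 32. Thus K = 32/8 = 4. For comparison, the minimum possible |A + A| over all 8-element sets is 2·8 − 1 = 15 (so min K = 15/8), attained only by arithmetic progressions.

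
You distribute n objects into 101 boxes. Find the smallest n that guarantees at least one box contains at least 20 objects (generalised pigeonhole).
n = (20 − 1)·101 + 1 = 1920

By the generalised pigeonhole principle, to guarantee some box contains ≥ r objects we need more than (r − 1) · k objects total. Threshold: n = (r − 1) · k + 1. With r = 20 and k = 101: n = 19 · 101 + 1 = 1919 + 1 = 1920. For n = 1919 = 19 · 101, we can put exactly 19 objects in every box, avoiding 20 in any single one — so 1920 is tight.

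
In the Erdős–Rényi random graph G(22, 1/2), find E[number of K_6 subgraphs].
E[# K_6] = C(22, 6) · (1/2)^C(6, 2) = 74613 / 2^15 ≈ 2.277008

For each 6-subset S of vertices (there are C(22, 6) = 74613 such S), let X_S = 1 if S induces a K_6 (all C(6, 2) = 15 edges present). Then P(X_S = 1) = (1/2)^15 = 1/32768. By linearity of expectation, E[# K_6] = C(22, 6) · (1/2)^15 = 74613 / 32768 ≈ 2.277008.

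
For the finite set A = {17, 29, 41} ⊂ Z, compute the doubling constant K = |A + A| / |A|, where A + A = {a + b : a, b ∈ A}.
K = |A + A| / |A| = 5/3

Enumerate A + A = {a + b : a, b ∈ A}. With |A| = 3, there are |A|^2 = 9 ordered sum pairs; collecting distinct values, A + A = {34, 46, 58, 70, 82}, so |A + A| = 5. Thus K = 5/3. Here |A + A| = 2|A| − 1 = 5, the minimum possible — so K = 5/3 is minimal, which holds iff A is an arithmetic progression.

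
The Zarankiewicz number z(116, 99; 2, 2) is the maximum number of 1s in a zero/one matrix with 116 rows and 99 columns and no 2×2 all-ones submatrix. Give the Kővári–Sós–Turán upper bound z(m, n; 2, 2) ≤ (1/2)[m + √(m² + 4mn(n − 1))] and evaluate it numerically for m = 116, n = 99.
z(116, 99; 2, 2) ≤ (1/2)[116 + √(116² + 4·116·99·98)] = (1/2)[116 + √4515184] = 1120.4481

Kővári–Sós–Turán: let r_1, ..., r_116 be the row sums and z = Σ r_i the total number of 1s. Each pair of columns can share at most one row with both entries 1 (else a 2×2 all-ones block appears), so Σ_i C(r_i, 2) ≤ C(99, 2) = 4851. By convexity Σ_i C(r_i, 2) ≥ 116·C(z/116, 2) = z(z − 116)/(2·116), giving z² − 116z − 116·99·98 ≤ 0 and hence z ≤ (1/2)[116 + √(13456 + 4·1125432)] = (1/2)[116 + √4515184] ≈ (1/2)(116 + 2124.8962) = 1120.4481.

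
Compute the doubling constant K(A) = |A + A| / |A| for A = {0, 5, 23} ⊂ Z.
K = |A + A| / |A| = 6/3 = 2

Enumerate A + A = {a + b : a, b ∈ A}. With |A| = 3, there are |A|^2 = 9 ordered sum pairs; collecting distinct values, A + A = {0, 5, 10, 23, 28, 46}, so |A + A| = 6. Thus K = 6/3 = 2. For comparison, the minimum possible |A + A| over all 3-element sets is 2·3 − 1 = 5 (so min K = 5/3), attained only by arithmetic progressions.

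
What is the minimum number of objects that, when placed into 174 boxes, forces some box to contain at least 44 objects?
n = (44 − 1)·174 + 1 = 7483

By the generalised pigeonhole principle, to guarantee some box contains ≥ r objects we need more than (r − 1) · k objects total. Threshold: n = (r − 1) · k + 1. With r = 44 and k = 174: n = 43 · 174 + 1 = 7482 + 1 = 7483. For n = 7482 = 43 · 174, we can put exactly 43 objects in every box, avoiding 44 in any single one — so 7483 is tight.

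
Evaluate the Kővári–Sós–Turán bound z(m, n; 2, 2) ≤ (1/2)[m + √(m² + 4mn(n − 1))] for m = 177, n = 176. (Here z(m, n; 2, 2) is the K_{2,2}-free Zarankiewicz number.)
z(177, 176; 2, 2) ≤ (1/2)[177 + √(177² + 4·177·176·175)] = (1/2)[177 + √21837729] = 2425.0428

Kővári–Sós–Turán: let r_1, ..., r_177 be the row sums and z = Σ r_i the total number of 1s. Each pair of columns can share at most one row with both entries 1 (else a 2×2 all-ones block appears), so Σ_i C(r_i, 2) ≤ C(176, 2) = 15400. By convexity Σ_i C(r_i, 2) ≥ 177·C(z/177, 2) = z(z − 177)/(2·177), giving z² − 177z − 177·176·175 ≤ 0 and hence z ≤ (1/2)[177 + √(31329 + 4·5451600)] = (1/2)[177 + √21837729] ≈ (1/2)(177 + 4673.0856) = 2425.0428.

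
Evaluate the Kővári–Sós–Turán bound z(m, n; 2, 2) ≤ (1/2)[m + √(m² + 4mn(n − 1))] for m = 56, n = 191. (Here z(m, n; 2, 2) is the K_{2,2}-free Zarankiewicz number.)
z(56, 191; 2, 2) ≤ (1/2)[56 + √(56² + 4·56·191·190)] = (1/2)[56 + √8132096] = 1453.8415

Kővári–Sós–Turán: let r_1, ..., r_56 be the row sums and z = Σ r_i the total number of 1s. Each pair of columns can share at most one row with both entries 1 (else a 2×2 all-ones block appears), so Σ_i C(r_i, 2) ≤ C(191, 2) = 18145. By convexity Σ_i C(r_i, 2) ≥ 56·C(z/56, 2) = z(z − 56)/(2·56), giving z² − 56z − 56·191·190 ≤ 0 and hence z ≤ (1/2)[56 + √(3136 + 4·2032240)] = (1/2)[56 + √8132096] ≈ (1/2)(56 + 2851.683) = 1453.8415.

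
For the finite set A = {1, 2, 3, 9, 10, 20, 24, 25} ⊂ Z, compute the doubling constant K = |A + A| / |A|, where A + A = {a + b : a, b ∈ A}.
K = |A + A| / |A| = 30/8 = 15/4

Enumerate A + A = {a + b : a, b ∈ A}. With |A| = 8, there are |A|^2 = 64 ordered sum pairs; collecting distinct values, A + A = {2, 3, 4, 5, 6, 10, 11, 12, 13, 18, 19, 20, 21, 22, 23, 25, 26, 27, 28, 29, 30, 33, 34, 35, 40, 44, 45, 48, 49, 50}, so |A + A| = 30. Thus K = 30/8 = 15/4. For comparison, the minimum possible |A + A| over all 8-element sets is 2·8 − 1 = 15 (so min K = 15/8), attained only by arithmetic progressions.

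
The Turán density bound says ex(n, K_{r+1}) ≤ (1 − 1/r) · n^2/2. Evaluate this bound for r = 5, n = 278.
Turán density bound = (4/5) · 278^2/2 = 154568/5 ≈ 30913.6

Turán's theorem: ex(n, K_{r+1}) is achieved by the complete r-partite Turán graph T(n, r) with parts as balanced as possible, and is at most (1 − 1/r) · n^2/2. For r = 5, n = 278: the density bound is (4/5) · 77284/2 = 154568/5 ≈ 30913.6. The integer-valued extremum is e(T(278, 5)) = 30913, which is strictly less than the density bound 154568/5 since 5 ∤ 278 (the parts of T(278, 5) cannot all be equal).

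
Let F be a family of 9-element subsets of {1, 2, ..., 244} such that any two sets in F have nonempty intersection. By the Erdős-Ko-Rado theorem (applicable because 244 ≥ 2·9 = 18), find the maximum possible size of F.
max |F| = C(243, 8) = 268388935256178

The Erdős-Ko-Rado theorem states: for n ≥ 2k, an intersecting family of k-subsets of an n-element set has size at most C(n − 1, k − 1), with equality for 'star' families {A ⊆ [n] : |A| = k, i ∈ A} (fix an element i). For n = 244, k = 9: C(243, 8) = 268388935256178.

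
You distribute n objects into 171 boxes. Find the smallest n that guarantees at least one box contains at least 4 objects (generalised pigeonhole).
n = (4 − 1)·171 + 1 = 514

By the generalised pigeonhole principle, to guarantee some box contains ≥ r objects we need more than (r − 1) · k objects total. Threshold: n = (r − 1) · k + 1. With r = 4 and k = 171: n = 3 · 171 + 1 = 513 + 1 = 514. For n = 513 = 3 · 171, we can put exactly 3 objects in every box, avoiding 4 in any single one — so 514 is tight.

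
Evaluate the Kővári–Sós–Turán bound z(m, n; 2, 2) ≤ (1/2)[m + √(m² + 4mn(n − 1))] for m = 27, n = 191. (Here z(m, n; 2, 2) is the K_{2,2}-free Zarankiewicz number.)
z(27, 191; 2, 2) ≤ (1/2)[27 + √(27² + 4·27·191·190)] = (1/2)[27 + √3920049] = 1003.4557

Kővári–Sós–Turán: let r_1, ..., r_27 be the row sums and z = Σ r_i the total number of 1s. Each pair of columns can share at most one row with both entries 1 (else a 2×2 all-ones block appears), so Σ_i C(r_i, 2) ≤ C(191, 2) = 18145. By convexity Σ_i C(r_i, 2) ≥ 27·C(z/27, 2) = z(z − 27)/(2·27), giving z² − 27z − 27·191·190 ≤ 0 and hence z ≤ (1/2)[27 + √(729 + 4·979830)] = (1/2)[27 + √3920049] ≈ (1/2)(27 + 1979.9114) = 1003.4557.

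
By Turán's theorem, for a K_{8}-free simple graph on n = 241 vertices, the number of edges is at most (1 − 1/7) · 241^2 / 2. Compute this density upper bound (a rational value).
Turán density bound = (6/7) · 241^2/2 = 174243/7 ≈ 24891.8571

Turán's theorem: ex(n, K_{r+1}) is achieved by the complete r-partite Turán graph T(n, r) with parts as balanced as possible, and is at most (1 − 1/r) · n^2/2. For r = 7, n = 241: the density bound is (6/7) · 58081/2 = 174243/7 ≈ 24891.8571. The integer-valued extremum is e(T(241, 7)) = 24891, which is strictly less than the density bound 174243/7 since 7 ∤ 241 (the parts of T(241, 7) cannot all be equal).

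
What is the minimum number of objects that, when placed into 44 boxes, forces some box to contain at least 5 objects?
n = (5 − 1)·44 + 1 = 177

By the generalised pigeonhole principle, to guarantee some box contains ≥ r objects we need more than (r − 1) · k objects total. Threshold: n = (r − 1) · k + 1. With r = 5 and k = 44: n = 4 · 44 + 1 = 176 + 1 = 177. For n = 176 = 4 · 44, we can put exactly 4 objects in every box, avoiding 5 in any single one — so 177 is tight.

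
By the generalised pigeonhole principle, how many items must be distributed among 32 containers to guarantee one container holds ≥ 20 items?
n = (20 − 1)·32 + 1 = 609

By the generalised pigeonhole principle, to guarantee some box contains ≥ r objects we need more than (r − 1) · k objects total. Threshold: n = (r − 1) · k + 1. With r = 20 and k = 32: n = 19 · 32 + 1 = 608 + 1 = 609. For n = 608 = 19 · 32, we can put exactly 19 objects in every box, avoiding 20 in any single one — so 609 is tight.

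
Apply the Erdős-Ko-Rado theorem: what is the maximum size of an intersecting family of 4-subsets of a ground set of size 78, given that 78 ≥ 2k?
max |F| = C(77, 3) = 73150

Erdős-Ko-Rado (1961): when n ≥ 2k, max |F| = C(n−1, k−1). The bound is attained by the star {A : i ∈ A} for any fixed i ∈ [n]. Here C(78−1, 4−1) = C(77, 3) = 73150.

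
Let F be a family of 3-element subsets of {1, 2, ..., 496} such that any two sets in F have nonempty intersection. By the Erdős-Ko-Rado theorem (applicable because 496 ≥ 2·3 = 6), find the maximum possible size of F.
max |F| = C(495, 2) = 122265

Erdős-Ko-Rado (1961): when n ≥ 2k, max |F| = C(n−1, k−1). The bound is attained by the star {A : i ∈ A} for any fixed i ∈ [n]. Here C(496−1, 3−1) = C(495, 2) = 122265.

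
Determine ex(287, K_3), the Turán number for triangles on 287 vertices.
ex(287, K_3) = ⌊287^2/4⌋ = 20592

Mantel (1907): a triangle-free graph on n vertices has at most ⌊n^2/4⌋ edges, with equality for the complete bipartite graph K_{⌊n/2⌋, ⌈n/2⌉}. For n = 287: ⌊287^2/4⌋ = ⌊82369/4⌋ = 20592. The extremal graph is K_{143, 144}, which has 143·144 = 20592 edges.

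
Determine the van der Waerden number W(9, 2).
W(9, 2) = 9 + 1 = 10

A 2-term AP is any pair of integers, so a monochromatic 2-AP exists iff some colour is used at least twice. With 9 colours, the colouring i ↦ i on {1, ..., 9} uses each colour once, avoiding any monochromatic pair, so W(9, 2) > 9. For {1, ..., 10}, pigeonhole forces two integers of the same colour, which form a monochromatic 2-AP. Hence W(9, 2) = 10.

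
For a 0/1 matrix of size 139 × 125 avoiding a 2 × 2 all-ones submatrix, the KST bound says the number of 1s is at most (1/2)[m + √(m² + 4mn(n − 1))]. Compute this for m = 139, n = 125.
z(139, 125; 2, 2) ≤ (1/2)[139 + √(139² + 4·139·125·124)] = (1/2)[139 + √8637321] = 1538.966

Kővári–Sós–Turán: let r_1, ..., r_139 be the row sums and z = Σ r_i the total number of 1s. Each pair of columns can share at most one row with both entries 1 (else a 2×2 all-ones block appears), so Σ_i C(r_i, 2) ≤ C(125, 2) = 7750. By convexity Σ_i C(r_i, 2) ≥ 139·C(z/139, 2) = z(z − 139)/(2·139), giving z² − 139z − 139·125·124 ≤ 0 and hence z ≤ (1/2)[139 + √(19321 + 4·2154500)] = (1/2)[139 + √8637321] ≈ (1/2)(139 + 2938.9319) = 1538.966.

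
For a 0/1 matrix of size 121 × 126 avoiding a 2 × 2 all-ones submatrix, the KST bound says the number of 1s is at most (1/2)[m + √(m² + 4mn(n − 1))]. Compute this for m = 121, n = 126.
z(121, 126; 2, 2) ≤ (1/2)[121 + √(121² + 4·121·126·125)] = (1/2)[121 + √7637641] = 1442.3141

Kővári–Sós–Turán: let r_1, ..., r_121 be the row sums and z = Σ r_i the total number of 1s. Each pair of columns can share at most one row with both entries 1 (else a 2×2 all-ones block appears), so Σ_i C(r_i, 2) ≤ C(126, 2) = 7875. By convexity Σ_i C(r_i, 2) ≥ 121·C(z/121, 2) = z(z − 121)/(2·121), giving z² − 121z − 121·126·125 ≤ 0 and hence z ≤ (1/2)[121 + √(14641 + 4·1905750)] = (1/2)[121 + √7637641] ≈ (1/2)(121 + 2763.6282) = 1442.3141.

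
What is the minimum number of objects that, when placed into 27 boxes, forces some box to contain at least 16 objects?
n = (16 − 1)·27 + 1 = 406

By the generalised pigeonhole principle, to guarantee some box contains ≥ r objects we need more than (r − 1) · k objects total. Threshold: n = (r − 1) · k + 1. With r = 16 and k = 27: n = 15 · 27 + 1 = 405 + 1 = 406. For n = 405 = 15 · 27, we can put exactly 15 objects in every box, avoiding 16 in any single one — so 406 is tight.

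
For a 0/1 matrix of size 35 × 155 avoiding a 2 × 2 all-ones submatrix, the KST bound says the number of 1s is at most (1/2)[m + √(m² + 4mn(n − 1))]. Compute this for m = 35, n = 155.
z(35, 155; 2, 2) ≤ (1/2)[35 + √(35² + 4·35·155·154)] = (1/2)[35 + √3343025] = 931.6971

Kővári–Sós–Turán: let r_1, ..., r_35 be the row sums and z = Σ r_i the total number of 1s. Each pair of columns can share at most one row with both entries 1 (else a 2×2 all-ones block appears), so Σ_i C(r_i, 2) ≤ C(155, 2) = 11935. By convexity Σ_i C(r_i, 2) ≥ 35·C(z/35, 2) = z(z − 35)/(2·35), giving z² − 35z − 35·155·154 ≤ 0 and hence z ≤ (1/2)[35 + √(1225 + 4·835450)] = (1/2)[35 + √3343025] ≈ (1/2)(35 + 1828.3941) = 931.6971.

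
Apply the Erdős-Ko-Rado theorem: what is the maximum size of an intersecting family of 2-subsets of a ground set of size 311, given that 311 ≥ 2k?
max |F| = C(310, 1) = 310

The Erdős-Ko-Rado theorem states: for n ≥ 2k, an intersecting family of k-subsets of an n-element set has size at most C(n − 1, k − 1), with equality for 'star' families {A ⊆ [n] : |A| = k, i ∈ A} (fix an element i). For n = 311, k = 2: C(310, 1) = 310.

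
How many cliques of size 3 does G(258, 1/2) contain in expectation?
E[# K_3] = C(258, 3) · (1/2)^C(3, 2) = 2829056 / 2^3 = 353632

For each 3-subset S of vertices (there are C(258, 3) = 2829056 such S), let X_S = 1 if S induces a K_3 (all C(3, 2) = 3 edges present). Then P(X_S = 1) = (1/2)^3 = 1/8. By linearity of expectation, E[# K_3] = C(258, 3) · (1/2)^3 = 2829056 / 8 = 353632.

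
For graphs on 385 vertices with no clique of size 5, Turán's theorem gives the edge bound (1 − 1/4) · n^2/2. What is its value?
Turán density bound = (3/4) · 385^2/2 = 444675/8 ≈ 55584.375

Turán's theorem: ex(n, K_{r+1}) is achieved by the complete r-partite Turán graph T(n, r) with parts as balanced as possible, and is at most (1 − 1/r) · n^2/2. For r = 4, n = 385: the density bound is (3/4) · 148225/2 = 444675/8 ≈ 55584.375. The integer-valued extremum is e(T(385, 4)) = 55584, which is strictly less than the density bound 444675/8 since 4 ∤ 385 (the parts of T(385, 4) cannot all be equal).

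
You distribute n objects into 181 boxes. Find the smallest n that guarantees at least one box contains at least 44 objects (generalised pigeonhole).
n = (44 − 1)·181 + 1 = 7784

By the generalised pigeonhole principle, to guarantee some box contains ≥ r objects we need more than (r − 1) · k objects total. Threshold: n = (r − 1) · k + 1. With r = 44 and k = 181: n = 43 · 181 + 1 = 7783 + 1 = 7784. For n = 7783 = 43 · 181, we can put exactly 43 objects in every box, avoiding 44 in any single one — so 7784 is tight.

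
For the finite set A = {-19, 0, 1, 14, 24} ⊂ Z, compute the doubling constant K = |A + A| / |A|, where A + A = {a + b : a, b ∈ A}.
K = |A + A| / |A| = 15/5 = 3

Enumerate A + A = {a + b : a, b ∈ A}. With |A| = 5, there are |A|^2 = 25 ordered sum pairs; collecting distinct values, A + A = {-38, -19, -18, -5, 0, 1, 2, 5, 14, 15, 24, 25, 28, 38, 48}, so |A + A| = 15. Thus K = 15/5 = 3. For comparison, the minimum possible |A + A| over all 5-element sets is 2·5 − 1 = 9 (so min K = 9/5), attained only by arithmetic progressions.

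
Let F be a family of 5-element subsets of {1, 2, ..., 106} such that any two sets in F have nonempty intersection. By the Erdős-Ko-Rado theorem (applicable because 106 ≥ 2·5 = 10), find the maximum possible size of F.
max |F| = C(105, 4) = 4780230

Erdős-Ko-Rado (1961): when n ≥ 2k, max |F| = C(n−1, k−1). The bound is attained by the star {A : i ∈ A} for any fixed i ∈ [n]. Here C(106−1, 5−1) = C(105, 4) = 4780230.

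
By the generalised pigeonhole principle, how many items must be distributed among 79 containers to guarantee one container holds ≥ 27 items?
n = (27 − 1)·79 + 1 = 2055

By the generalised pigeonhole principle, to guarantee some box contains ≥ r objects we need more than (r − 1) · k objects total. Threshold: n = (r − 1) · k + 1. With r = 27 and k = 79: n = 26 · 79 + 1 = 2054 + 1 = 2055. For n = 2054 = 26 · 79, we can put exactly 26 objects in every box, avoiding 27 in any single one — so 2055 is tight.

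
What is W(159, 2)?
W(159, 2) = 159 + 1 = 160

A 2-term AP is any pair of integers, so a monochromatic 2-AP exists iff some colour is used at least twice. With 159 colours, the colouring i ↦ i on {1, ..., 159} uses each colour once, avoiding any monochromatic pair, so W(159, 2) > 159. For {1, ..., 160}, pigeonhole forces two integers of the same colour, which form a monochromatic 2-AP. Hence W(159, 2) = 160.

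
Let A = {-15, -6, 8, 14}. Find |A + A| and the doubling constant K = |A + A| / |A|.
K = |A + A| / |A| = 10/4 = 5/2

Enumerate A + A = {a + b : a, b ∈ A}. With |A| = 4, there are |A|^2 = 16 ordered sum pairs; collecting distinct values, A + A = {-30, -21, -12, -7, -1, 2, 8, 16, 22, 28}, so |A + A| = 10. Thus K = 10/4 = 5/2. For comparison, the minimum possible |A + A| over all 4-element sets is 2·4 − 1 = 7 (so min K = 7/4), attained only by arithmetic progressions.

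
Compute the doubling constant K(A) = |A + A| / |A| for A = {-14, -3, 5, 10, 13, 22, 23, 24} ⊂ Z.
K = |A + A| / |A| = 32/8 = 4

Enumerate A + A = {a + b : a, b ∈ A}. With |A| = 8, there are |A|^2 = 64 ordered sum pairs; collecting distinct values, A + A = {-28, -17, -9, -6, -4, -1, 2, 7, 8, 9, 10, 15, 18, 19, 20, 21, 23, 26, 27, 28, 29, 32, 33, 34, 35, 36, 37, 44, 45, 46, 47, 48}, so |A + A| = 32. Thus K = 32/8 = 4. For comparison, the minimum possible |A + A| over all 8-element sets is 2·8 − 1 = 15 (so min K = 15/8), attained only by arithmetic progressions.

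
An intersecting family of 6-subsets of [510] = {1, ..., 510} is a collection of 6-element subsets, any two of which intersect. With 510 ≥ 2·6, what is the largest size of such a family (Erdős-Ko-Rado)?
max |F| = C(509, 5) = 279158015851

Erdős-Ko-Rado (1961): when n ≥ 2k, max |F| = C(n−1, k−1). The bound is attained by the star {A : i ∈ A} for any fixed i ∈ [n]. Here C(510−1, 6−1) = C(509, 5) = 279158015851.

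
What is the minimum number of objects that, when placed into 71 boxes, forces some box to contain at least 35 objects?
n = (35 − 1)·71 + 1 = 2415

By the generalised pigeonhole principle, to guarantee some box contains ≥ r objects we need more than (r − 1) · k objects total. Threshold: n = (r − 1) · k + 1. With r = 35 and k = 71: n = 34 · 71 + 1 = 2414 + 1 = 2415. For n = 2414 = 34 · 71, we can put exactly 34 objects in every box, avoiding 35 in any single one — so 2415 is tight.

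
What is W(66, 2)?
W(66, 2) = 66 + 1 = 67

A 2-term AP is any pair of integers, so a monochromatic 2-AP exists iff some colour is used at least twice. With 66 colours, the colouring i ↦ i on {1, ..., 66} uses each colour once, avoiding any monochromatic pair, so W(66, 2) > 66. For {1, ..., 67}, pigeonhole forces two integers of the same colour, which form a monochromatic 2-AP. Hence W(66, 2) = 67.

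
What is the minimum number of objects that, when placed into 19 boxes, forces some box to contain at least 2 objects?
n = (2 − 1)·19 + 1 = 20

By the generalised pigeonhole principle, to guarantee some box contains ≥ r objects we need more than (r − 1) · k objects total. Threshold: n = (r − 1) · k + 1. With r = 2 and k = 19: n = 1 · 19 + 1 = 19 + 1 = 20. For n = 19 = 1 · 19, we can put exactly 1 objects in every box, avoiding 2 in any single one — so 20 is tight.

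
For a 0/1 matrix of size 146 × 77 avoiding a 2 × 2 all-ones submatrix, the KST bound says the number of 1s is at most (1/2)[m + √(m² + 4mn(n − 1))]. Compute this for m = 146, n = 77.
z(146, 77; 2, 2) ≤ (1/2)[146 + √(146² + 4·146·77·76)] = (1/2)[146 + √3438884] = 1000.2114

Kővári–Sós–Turán: let r_1, ..., r_146 be the row sums and z = Σ r_i the total number of 1s. Each pair of columns can share at most one row with both entries 1 (else a 2×2 all-ones block appears), so Σ_i C(r_i, 2) ≤ C(77, 2) = 2926. By convexity Σ_i C(r_i, 2) ≥ 146·C(z/146, 2) = z(z − 146)/(2·146), giving z² − 146z − 146·77·76 ≤ 0 and hence z ≤ (1/2)[146 + √(21316 + 4·854392)] = (1/2)[146 + √3438884] ≈ (1/2)(146 + 1854.4228) = 1000.2114.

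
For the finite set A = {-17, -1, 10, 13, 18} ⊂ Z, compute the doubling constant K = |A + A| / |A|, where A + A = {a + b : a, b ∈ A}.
K = |A + A| / |A| = 15/5 = 3

Enumerate A + A = {a + b : a, b ∈ A}. With |A| = 5, there are |A|^2 = 25 ordered sum pairs; collecting distinct values, A + A = {-34, -18, -7, -4, -2, 1, 9, 12, 17, 20, 23, 26, 28, 31, 36}, so |A + A| = 15. Thus K = 15/5 = 3. For comparison, the minimum possible |A + A| over all 5-element sets is 2·5 − 1 = 9 (so min K = 9/5), attained only by arithmetic progressions.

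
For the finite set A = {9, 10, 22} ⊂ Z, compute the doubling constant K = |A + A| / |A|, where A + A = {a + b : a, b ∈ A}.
K = |A + A| / |A| = 6/3 = 2

Enumerate A + A = {a + b : a, b ∈ A}. With |A| = 3, there are |A|^2 = 9 ordered sum pairs; collecting distinct values, A + A = {18, 19, 20, 31, 32, 44}, so |A + A| = 6. Thus K = 6/3 = 2. For comparison, the minimum possible |A + A| over all 3-element sets is 2·3 − 1 = 5 (so min K = 5/3), attained only by arithmetic progressions.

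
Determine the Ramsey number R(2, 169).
R(2, 169) = 169

R(2, k) = k for all k ≥ 2: in a 2-colouring of K_k, either some edge is red (a red K_2) or all edges are blue (a blue K_k). And K_{168} coloured all-blue has no blue K_169, so R(2, 169) > 168. Hence R(2, 169) = 169.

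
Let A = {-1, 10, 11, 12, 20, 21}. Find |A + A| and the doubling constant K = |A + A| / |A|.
K = |A + A| / |A| = 17/6

Enumerate A + A = {a + b : a, b ∈ A}. With |A| = 6, there are |A|^2 = 36 ordered sum pairs; collecting distinct values, A + A = {-2, 9, 10, 11, 19, 20, 21, 22, 23, 24, 30, 31, 32, 33, 40, 41, 42}, so |A + A| = 17. Thus K = 17/6. For comparison, the minimum possible |A + A| over all 6-element sets is 2·6 − 1 = 11 (so min K = 11/6), attained only by arithmetic progressions.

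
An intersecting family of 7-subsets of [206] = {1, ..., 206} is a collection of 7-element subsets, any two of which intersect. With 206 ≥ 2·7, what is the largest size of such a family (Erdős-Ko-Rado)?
max |F| = C(205, 6) = 95746959700

Erdős-Ko-Rado (1961): when n ≥ 2k, max |F| = C(n−1, k−1). The bound is attained by the star {A : i ∈ A} for any fixed i ∈ [n]. Here C(206−1, 7−1) = C(205, 6) = 95746959700.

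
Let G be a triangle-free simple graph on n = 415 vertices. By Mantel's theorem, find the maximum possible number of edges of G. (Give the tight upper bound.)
ex(415, K_3) = ⌊415^2/4⌋ = 43056

Mantel (1907): a triangle-free graph on n vertices has at most ⌊n^2/4⌋ edges, with equality for the complete bipartite graph K_{⌊n/2⌋, ⌈n/2⌉}. For n = 415: ⌊415^2/4⌋ = ⌊172225/4⌋ = 43056. The extremal graph is K_{207, 208}, which has 207·208 = 43056 edges.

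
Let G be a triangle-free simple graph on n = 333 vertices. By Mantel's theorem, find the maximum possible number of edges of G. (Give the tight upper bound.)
ex(333, K_3) = ⌊333^2/4⌋ = 27722

Mantel (1907): a triangle-free graph on n vertices has at most ⌊n^2/4⌋ edges, with equality for the complete bipartite graph K_{⌊n/2⌋, ⌈n/2⌉}. For n = 333: ⌊333^2/4⌋ = ⌊110889/4⌋ = 27722. The extremal graph is K_{166, 167}, which has 166·167 = 27722 edges.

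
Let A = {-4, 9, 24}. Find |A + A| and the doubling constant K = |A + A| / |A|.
K = |A + A| / |A| = 6/3 = 2

Enumerate A + A = {a + b : a, b ∈ A}. With |A| = 3, there are |A|^2 = 9 ordered sum pairs; collecting distinct values, A + A = {-8, 5, 18, 20, 33, 48}, so |A + A| = 6. Thus K = 6/3 = 2. For comparison, the minimum possible |A + A| over all 3-element sets is 2·3 − 1 = 5 (so min K = 5/3), attained only by arithmetic progressions.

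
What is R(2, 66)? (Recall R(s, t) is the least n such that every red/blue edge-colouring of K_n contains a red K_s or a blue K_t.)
R(2, 66) = 66

R(2, k) = k for all k ≥ 2: in a 2-colouring of K_k, either some edge is red (a red K_2) or all edges are blue (a blue K_k). And K_{65} coloured all-blue has no blue K_66, so R(2, 66) > 65. Hence R(2, 66) = 66.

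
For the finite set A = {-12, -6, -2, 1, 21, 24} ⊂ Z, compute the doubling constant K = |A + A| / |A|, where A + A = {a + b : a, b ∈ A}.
K = |A + A| / |A| = 20/6 = 10/3

Enumerate A + A = {a + b : a, b ∈ A}. With |A| = 6, there are |A|^2 = 36 ordered sum pairs; collecting distinct values, A + A = {-24, -18, -14, -12, -11, -8, -5, -4, -1, 2, 9, 12, 15, 18, 19, 22, 25, 42, 45, 48}, so |A + A| = 20. Thus K = 20/6 = 10/3. For comparison, the minimum possible |A + A| over all 6-element sets is 2·6 − 1 = 11 (so min K = 11/6), attained only by arithmetic progressions.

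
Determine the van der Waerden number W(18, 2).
W(18, 2) = 18 + 1 = 19

A 2-term AP is any pair of integers, so a monochromatic 2-AP exists iff some colour is used at least twice. With 18 colours, the colouring i ↦ i on {1, ..., 18} uses each colour once, avoiding any monochromatic pair, so W(18, 2) > 18. For {1, ..., 19}, pigeonhole forces two integers of the same colour, which form a monochromatic 2-AP. Hence W(18, 2) = 19.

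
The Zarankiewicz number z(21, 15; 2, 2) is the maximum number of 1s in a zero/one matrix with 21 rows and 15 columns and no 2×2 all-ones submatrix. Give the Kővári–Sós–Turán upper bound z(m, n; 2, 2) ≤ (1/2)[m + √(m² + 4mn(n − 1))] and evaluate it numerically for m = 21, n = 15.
z(21, 15; 2, 2) ≤ (1/2)[21 + √(21² + 4·21·15·14)] = (1/2)[21 + √18081] = 77.7328

Kővári–Sós–Turán: let r_1, ..., r_21 be the row sums and z = Σ r_i the total number of 1s. Each pair of columns can share at most one row with both entries 1 (else a 2×2 all-ones block appears), so Σ_i C(r_i, 2) ≤ C(15, 2) = 105. By convexity Σ_i C(r_i, 2) ≥ 21·C(z/21, 2) = z(z − 21)/(2·21), giving z² − 21z − 21·15·14 ≤ 0 and hence z ≤ (1/2)[21 + √(441 + 4·4410)] = (1/2)[21 + √18081] ≈ (1/2)(21 + 134.4656) = 77.7328.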